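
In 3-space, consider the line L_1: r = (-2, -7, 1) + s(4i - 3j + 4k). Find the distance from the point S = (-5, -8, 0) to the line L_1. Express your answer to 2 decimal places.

2.62

Taking (-2, -7, 1) on L_1 with direction v = (4, -3, 4): w = S − (-2, -7, 1) = (-3, -1, -1), and w × v = (-7, 8, 13).
Distance = |w × v| / |v| = √282 / √41 ≈ 2.62.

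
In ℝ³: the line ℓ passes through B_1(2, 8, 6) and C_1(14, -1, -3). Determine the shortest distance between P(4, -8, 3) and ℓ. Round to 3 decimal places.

12.031

A direction vector for ℓ is C_1 − B_1 = (12, -9, -9).
Taking (2, 8, 6) on ℓ with direction v = (12, -9, -9): w = P − (2, 8, 6) = (2, -16, -3), and w × v = (117, -18, 174).
Distance = |w × v| / |v| = √44289 / √306 ≈ 12.031.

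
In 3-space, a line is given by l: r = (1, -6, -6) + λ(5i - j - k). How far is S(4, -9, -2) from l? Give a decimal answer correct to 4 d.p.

Taking (1, -6, -6) on l with direction v = (5, -1, -1): w = S − (1, -6, -6) = (3, -3, 4), and w × v = (7, 23, 12).
Distance = |w × v| / |v| = √722 / √27 ≈ 5.1711.

5.1711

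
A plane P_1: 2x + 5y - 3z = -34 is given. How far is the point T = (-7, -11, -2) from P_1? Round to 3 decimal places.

4.704

n·T − d = (2)·(-7) + (5)·(-11) + (-3)·(-2) − (-34) = -29; |n| = √38.
Distance = |-29| / √38 = 29/√38 ≈ 4.704.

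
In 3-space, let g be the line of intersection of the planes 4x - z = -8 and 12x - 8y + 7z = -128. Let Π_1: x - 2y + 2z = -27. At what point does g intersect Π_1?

(-3, 8, -4)

Direction of g: (4, 0, -1) × (12, -8, 7) = (-8, -40, -32).
A point on g: solving the two plane equations with x = -2 gives (-2, 13, 0).
Substitute r = (-2, 13, 0) + t(-8, -40, -32) into the plane: -28 + 8t = -27, so t = 1/8.
Intersection: (-2, 13, 0) + (1/8)·(-8, -40, -32) = (-3, 8, -4).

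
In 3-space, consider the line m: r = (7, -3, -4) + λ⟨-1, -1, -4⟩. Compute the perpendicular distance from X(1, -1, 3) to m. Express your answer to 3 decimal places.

7.550

Taking (7, -3, -4) on m with direction v = (-1, -1, -4): w = X − (7, -3, -4) = (-6, 2, 7), and w × v = (-1, -31, 8).
Distance = |w × v| / |v| = √1026 / √18 ≈ 7.550.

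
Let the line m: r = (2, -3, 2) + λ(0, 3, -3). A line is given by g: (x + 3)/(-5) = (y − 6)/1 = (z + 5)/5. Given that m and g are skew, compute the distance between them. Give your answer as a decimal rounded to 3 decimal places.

g has direction (-5, 1, 5) through (-3, 6, -5).
Common perpendicular direction n = (0, 3, -3) × (-5, 1, 5) = (18, 15, 15).
With w = (-3, 6, -5) − (2, -3, 2) = (-5, 9, -7), w · n = -60.
Distance = |w · n| / |n| = |-60| / √774 ≈ 2.157.

2.157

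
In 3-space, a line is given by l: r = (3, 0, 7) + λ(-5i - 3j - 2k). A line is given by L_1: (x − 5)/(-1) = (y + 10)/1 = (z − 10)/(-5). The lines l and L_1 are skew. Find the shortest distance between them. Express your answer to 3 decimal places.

8.081

L_1 has direction (-1, 1, -5) through (5, -10, 10).
Common perpendicular direction n = (-5, -3, -2) × (-1, 1, -5) = (17, -23, -8).
With w = (5, -10, 10) − (3, 0, 7) = (2, -10, 3), w · n = 240.
Distance = |w · n| / |n| = |240| / √882 ≈ 8.081.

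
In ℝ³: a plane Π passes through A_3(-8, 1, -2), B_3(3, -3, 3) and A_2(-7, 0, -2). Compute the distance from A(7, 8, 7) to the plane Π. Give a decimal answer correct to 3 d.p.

A_3B_3 = (11, -4, 5), A_3A_2 = (1, -1, 0); a normal to Π is A_3B_3 × A_3A_2 = (5, 5, -7).
Using A_3: Π has equation 5x + 5y - 7z = -21.
n·A − d = (5)·(7) + (5)·(8) + (-7)·(7) − (-21) = 47; |n| = √99.
Distance = |47| / √99 = 47/√99 ≈ 4.724.

4.724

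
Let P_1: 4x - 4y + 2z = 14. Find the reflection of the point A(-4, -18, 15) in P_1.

(-20, -2, 7)

λ = (n·A − d)/|n|² = (86 − 14)/36 = 2.
Reflection = A − 2λn = (-4, -18, 15) − 4·(4, -4, 2) = (-20, -2, 7).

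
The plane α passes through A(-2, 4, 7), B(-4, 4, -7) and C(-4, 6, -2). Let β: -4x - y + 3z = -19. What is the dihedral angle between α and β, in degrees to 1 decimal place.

28.8

AB = (-2, 0, -14), AC = (-2, 2, -9); a normal to α is AB × AC = (28, 10, -4).
Using A: α has equation 28x + 10y - 4z = -44.
cos θ = |n₁·n₂| / (|n₁||n₂|) = |-134| / (√900 · √26).
θ = arccos(0.87599) ≈ 28.8°.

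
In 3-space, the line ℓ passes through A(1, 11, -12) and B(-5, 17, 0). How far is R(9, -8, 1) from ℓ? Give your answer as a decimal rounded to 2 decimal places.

A direction vector for ℓ is B − A = (-6, 6, 12).
Taking (1, 11, -12) on ℓ with direction v = (-6, 6, 12): w = R − (1, 11, -12) = (8, -19, 13), and w × v = (-306, -174, -66).
Distance = |w × v| / |v| = √128268 / √216 ≈ 24.37.

24.37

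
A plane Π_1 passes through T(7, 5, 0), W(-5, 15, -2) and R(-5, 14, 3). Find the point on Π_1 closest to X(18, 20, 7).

(6, 5, 4)

TW = (-12, 10, -2), TR = (-12, 9, 3); a normal to Π_1 is TW × TR = (48, 60, 12).
Using T: Π_1 has equation 48x + 60y + 12z = 636.
Foot = X − λn with λ = (n·X − d)/|n|² = (2148 − 636)/6048 = 1/4.
Foot = (18, 20, 7) − (1/4)·(48, 60, 12) = (6, 5, 4).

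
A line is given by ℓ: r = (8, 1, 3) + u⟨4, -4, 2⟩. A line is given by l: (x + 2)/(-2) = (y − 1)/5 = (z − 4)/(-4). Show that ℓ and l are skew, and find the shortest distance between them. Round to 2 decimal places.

l has direction (-2, 5, -4) through (-2, 1, 4).
Common perpendicular direction n = (4, -4, 2) × (-2, 5, -4) = (6, 12, 12).
With w = (-2, 1, 4) − (8, 1, 3) = (-10, 0, 1), w · n = -48.
Since n ≠ 0 the lines are not parallel, and w · n = -48 ≠ 0 so they do not intersect; hence they are skew.
Distance = |w · n| / |n| = |-48| / √324 ≈ 2.67.

2.67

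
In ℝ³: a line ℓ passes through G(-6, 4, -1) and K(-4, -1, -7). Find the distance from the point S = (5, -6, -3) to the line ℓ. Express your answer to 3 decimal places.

A direction vector for ℓ is K − G = (2, -5, -6).
Taking (-6, 4, -1) on ℓ with direction v = (2, -5, -6): w = S − (-6, 4, -1) = (11, -10, -2), and w × v = (50, 62, -35).
Distance = |w × v| / |v| = √7569 / √65 ≈ 10.791.

10.791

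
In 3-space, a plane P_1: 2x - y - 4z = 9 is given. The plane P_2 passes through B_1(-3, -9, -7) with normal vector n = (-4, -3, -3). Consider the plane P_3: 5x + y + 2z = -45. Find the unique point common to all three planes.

P_2: n·r = n·B_1 gives -4x - 3y - 3z = 60.
Solving the 3×3 linear system 2x - y - 4z = 9, -4x - 3y - 3z = 60, 5x + y + 2z = -45 (e.g. by elimination or Cramer's rule, determinant = -43) gives (-6, -9, -3).

(-6, -9, -3)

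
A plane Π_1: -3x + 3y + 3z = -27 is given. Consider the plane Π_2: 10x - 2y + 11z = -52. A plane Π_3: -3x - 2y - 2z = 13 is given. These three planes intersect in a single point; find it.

(1, -2, -6)

Solving the 3×3 linear system -3x + 3y + 3z = -27, 10x - 2y + 11z = -52, -3x - 2y - 2z = 13 (e.g. by elimination or Cramer's rule, determinant = -195) gives (1, -2, -6).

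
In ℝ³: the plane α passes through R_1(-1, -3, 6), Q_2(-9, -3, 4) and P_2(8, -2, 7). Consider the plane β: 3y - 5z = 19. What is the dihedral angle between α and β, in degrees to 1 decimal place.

R_1Q_2 = (-8, 0, -2), R_1P_2 = (9, 1, 1); a normal to α is R_1Q_2 × R_1P_2 = (2, -10, -8).
Using R_1: α has equation 2x - 10y - 8z = -20.
cos θ = |n₁·n₂| / (|n₁||n₂|) = |10| / (√168 · √34).
θ = arccos(0.13231) ≈ 82.4°.

82.4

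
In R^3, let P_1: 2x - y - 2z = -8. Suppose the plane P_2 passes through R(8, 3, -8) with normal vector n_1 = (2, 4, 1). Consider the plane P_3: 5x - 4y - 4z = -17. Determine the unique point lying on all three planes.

(3, 2, 6)

P_2: n_1·r = n_1·R gives 2x + 4y + z = 20.
Solving the 3×3 linear system 2x - y - 2z = -8, 2x + 4y + z = 20, 5x - 4y - 4z = -17 (e.g. by elimination or Cramer's rule, determinant = 19) gives (3, 2, 6).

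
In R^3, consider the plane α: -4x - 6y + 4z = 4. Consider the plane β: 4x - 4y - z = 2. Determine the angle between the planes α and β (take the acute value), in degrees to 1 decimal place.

85.2

cos θ = |n₁·n₂| / (|n₁||n₂|) = |4| / (√68 · √33).
θ = arccos(0.08444) ≈ 85.2°.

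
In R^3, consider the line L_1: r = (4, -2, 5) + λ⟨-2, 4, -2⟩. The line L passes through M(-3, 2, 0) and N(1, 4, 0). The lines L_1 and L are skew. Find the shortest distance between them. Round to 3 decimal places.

1.826

A direction vector for L is N − M = (4, 2, 0).
Common perpendicular direction n = (-2, 4, -2) × (4, 2, 0) = (4, -8, -20).
With w = (-3, 2, 0) − (4, -2, 5) = (-7, 4, -5), w · n = 40.
Distance = |w · n| / |n| = |40| / √480 ≈ 1.826.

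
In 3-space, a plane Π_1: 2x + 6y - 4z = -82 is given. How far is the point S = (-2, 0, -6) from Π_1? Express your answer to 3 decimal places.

13.630

n·S − d = (2)·(-2) + (6)·(0) + (-4)·(-6) − (-82) = 102; |n| = √56.
Distance = |102| / √56 = 102/√56 ≈ 13.630.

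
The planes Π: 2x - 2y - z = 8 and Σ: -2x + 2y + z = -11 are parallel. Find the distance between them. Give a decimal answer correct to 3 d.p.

1.000

Rescale Σ by 1/(-1): 2x - 2y - z = 11. Then distance = |8 − 11| / √9 ≈ 1.000.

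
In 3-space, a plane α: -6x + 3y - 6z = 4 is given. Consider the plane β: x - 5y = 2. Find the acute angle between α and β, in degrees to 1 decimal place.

62.8

cos θ = |n₁·n₂| / (|n₁||n₂|) = |-21| / (√81 · √26).
θ = arccos(0.45760) ≈ 62.8°.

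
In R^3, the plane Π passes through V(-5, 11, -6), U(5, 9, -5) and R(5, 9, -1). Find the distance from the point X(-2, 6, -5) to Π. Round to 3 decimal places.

4.315

VU = (10, -2, 1), VR = (10, -2, 5); a normal to Π is VU × VR = (-8, -40, 0).
Using V: Π has equation -8x - 40y = -400.
n·X − d = (-8)·(-2) + (-40)·(6) + (0)·(-5) − (-400) = 176; |n| = √1664.
Distance = |176| / √1664 = 176/√1664 ≈ 4.315.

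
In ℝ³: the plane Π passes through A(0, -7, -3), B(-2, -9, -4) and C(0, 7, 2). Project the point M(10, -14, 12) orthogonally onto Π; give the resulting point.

AB = (-2, -2, -1), AC = (0, 14, 5); a normal to Π is AB × AC = (4, 10, -28).
Using A: Π has equation 4x + 10y - 28z = 14.
Foot = M − λn with λ = (n·M − d)/|n|² = (-436 − 14)/900 = -1/2.
Foot = (10, -14, 12) − (-1/2)·(4, 10, -28) = (12, -9, -2).

(12, -9, -2)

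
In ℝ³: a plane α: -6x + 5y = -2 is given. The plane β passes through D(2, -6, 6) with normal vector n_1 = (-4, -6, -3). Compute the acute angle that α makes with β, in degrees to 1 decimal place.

β: n_1·r = n_1·D gives -4x - 6y - 3z = 10.
cos θ = |n₁·n₂| / (|n₁||n₂|) = |-6| / (√61 · √61).
θ = arccos(0.09836) ≈ 84.4°.

84.4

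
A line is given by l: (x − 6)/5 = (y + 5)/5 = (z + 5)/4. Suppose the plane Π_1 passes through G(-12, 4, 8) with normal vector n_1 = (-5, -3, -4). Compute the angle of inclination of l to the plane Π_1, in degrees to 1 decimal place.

77.1

l has direction (5, 5, 4) through (6, -5, -5).
Π_1: n_1·r = n_1·G gives -5x - 3y - 4z = 16.
sin θ = |n·v| / (|n||v|) = |-56| / (√50 · √66) = 0.97483.
θ ≈ 77.1°.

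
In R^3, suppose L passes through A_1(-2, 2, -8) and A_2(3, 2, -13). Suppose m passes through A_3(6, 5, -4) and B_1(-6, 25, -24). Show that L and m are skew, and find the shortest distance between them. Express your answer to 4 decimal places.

A direction vector for L is A_2 − A_1 = (5, 0, -5).
A direction vector for m is B_1 − A_3 = (-12, 20, -20).
Common perpendicular direction n = (5, 0, -5) × (-12, 20, -20) = (100, 160, 100).
With w = (6, 5, -4) − (-2, 2, -8) = (8, 3, 4), w · n = 1680.
Since n ≠ 0 the lines are not parallel, and w · n = 1680 ≠ 0 so they do not intersect; hence they are skew.
Distance = |w · n| / |n| = |1680| / √45600 ≈ 7.8673.

7.8673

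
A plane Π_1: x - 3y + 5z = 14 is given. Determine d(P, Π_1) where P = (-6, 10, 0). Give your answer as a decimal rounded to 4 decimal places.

8.4515

n·P − d = (1)·(-6) + (-3)·(10) + (5)·(0) − 14 = -50; |n| = √35.
Distance = |-50| / √35 = 50/√35 ≈ 8.4515.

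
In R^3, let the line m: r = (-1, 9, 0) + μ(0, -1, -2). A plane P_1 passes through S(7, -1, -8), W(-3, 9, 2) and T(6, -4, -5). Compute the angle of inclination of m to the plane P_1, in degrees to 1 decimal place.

SW = (-10, 10, 10), ST = (-1, -3, 3); a normal to P_1 is SW × ST = (60, 20, 40).
Using S: P_1 has equation 60x + 20y + 40z = 80.
sin θ = |n·v| / (|n||v|) = |-100| / (√5600 · √5) = 0.59761.
θ ≈ 36.7°.

36.7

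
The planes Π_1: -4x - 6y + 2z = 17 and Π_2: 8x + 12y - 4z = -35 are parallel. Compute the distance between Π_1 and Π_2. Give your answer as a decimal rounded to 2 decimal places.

Rescale Π_2 by 1/(-2): -4x - 6y + 2z = 35/2. Then distance = |17 − (35/2)| / √56 ≈ 0.07.

0.07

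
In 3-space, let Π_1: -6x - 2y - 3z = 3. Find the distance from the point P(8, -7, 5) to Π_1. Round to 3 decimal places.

n·P − d = (-6)·(8) + (-2)·(-7) + (-3)·(5) − 3 = -52; |n| = √49.
Distance = |-52| / √49 = 52/√49 ≈ 7.429.

7.429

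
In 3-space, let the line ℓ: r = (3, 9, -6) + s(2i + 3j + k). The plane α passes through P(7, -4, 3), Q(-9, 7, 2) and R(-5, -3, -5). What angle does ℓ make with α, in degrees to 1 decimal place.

PQ = (-16, 11, -1), PR = (-12, 1, -8); a normal to α is PQ × PR = (-87, -116, 116).
Using P: α has equation -87x - 116y + 116z = 203.
sin θ = |n·v| / (|n||v|) = |-406| / (√34481 · √14) = 0.58435.
θ ≈ 35.8°.

35.8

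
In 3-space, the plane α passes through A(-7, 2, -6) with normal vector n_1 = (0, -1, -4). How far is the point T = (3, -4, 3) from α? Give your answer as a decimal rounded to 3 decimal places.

α: n_1·r = n_1·A gives -y - 4z = 22.
n·T − d = (0)·(3) + (-1)·(-4) + (-4)·(3) − 22 = -30; |n| = √17.
Distance = |-30| / √17 = 30/√17 ≈ 7.276.

7.276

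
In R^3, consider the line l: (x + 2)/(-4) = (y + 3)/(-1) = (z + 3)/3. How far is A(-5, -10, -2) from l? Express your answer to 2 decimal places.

6.35

l has direction (-4, -1, 3) through (-2, -3, -3).
Taking (-2, -3, -3) on l with direction v = (-4, -1, 3): w = A − (-2, -3, -3) = (-3, -7, 1), and w × v = (-20, 5, -25).
Distance = |w × v| / |v| = √1050 / √26 ≈ 6.35.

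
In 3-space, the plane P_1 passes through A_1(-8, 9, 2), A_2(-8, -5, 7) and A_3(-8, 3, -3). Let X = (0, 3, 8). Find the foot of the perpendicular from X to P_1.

A_1A_2 = (0, -14, 5), A_1A_3 = (0, -6, -5); a normal to P_1 is A_1A_2 × A_1A_3 = (100, 0, 0).
Using A_1: P_1 has equation 100x = -800.
Foot = X − λn with λ = (n·X − d)/|n|² = (0 − (-800))/10000 = 2/25.
Foot = (0, 3, 8) − (2/25)·(100, 0, 0) = (-8, 3, 8).

(-8, 3, 8)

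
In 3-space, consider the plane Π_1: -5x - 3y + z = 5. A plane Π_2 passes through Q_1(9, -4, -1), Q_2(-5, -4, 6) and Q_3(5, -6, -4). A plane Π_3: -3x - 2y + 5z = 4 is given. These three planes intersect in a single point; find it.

Q_1Q_2 = (-14, 0, 7), Q_1Q_3 = (-4, -2, -3); a normal to Π_2 is Q_1Q_2 × Q_1Q_3 = (14, -70, 28).
Using Q_1: Π_2 has equation 14x - 70y + 28z = 378.
Solving the 3×3 linear system -5x - 3y + z = 5, 14x - 70y + 28z = 378, -3x - 2y + 5z = 4 (e.g. by elimination or Cramer's rule, determinant = 1694) gives (2, -5, 0).

(2, -5, 0)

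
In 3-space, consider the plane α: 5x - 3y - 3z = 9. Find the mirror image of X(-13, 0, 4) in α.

(7, -12, -8)

λ = (n·X − d)/|n|² = (-77 − 9)/43 = -2.
Reflection = X − 2λn = (-13, 0, 4) − (-4)·(5, -3, -3) = (7, -12, -8).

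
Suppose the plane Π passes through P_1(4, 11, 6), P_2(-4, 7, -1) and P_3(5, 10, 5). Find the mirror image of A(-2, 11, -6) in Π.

P_1P_2 = (-8, -4, -7), P_1P_3 = (1, -1, -1); a normal to Π is P_1P_2 × P_1P_3 = (-3, -15, 12).
Using P_1: Π has equation -3x - 15y + 12z = -105.
λ = (n·A − d)/|n|² = (-231 − (-105))/378 = -1/3.
Reflection = A − 2λn = (-2, 11, -6) − (-2/3)·(-3, -15, 12) = (-4, 1, 2).

(-4, 1, 2)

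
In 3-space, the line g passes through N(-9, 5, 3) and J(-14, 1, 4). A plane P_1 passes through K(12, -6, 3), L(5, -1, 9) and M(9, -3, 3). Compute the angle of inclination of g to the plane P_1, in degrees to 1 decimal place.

67.0

A direction vector for g is J − N = (-5, -4, 1).
KL = (-7, 5, 6), KM = (-3, 3, 0); a normal to P_1 is KL × KM = (-18, -18, -6).
Using K: P_1 has equation -18x - 18y - 6z = -126.
sin θ = |n·v| / (|n||v|) = |156| / (√684 · √42) = 0.92039.
θ ≈ 67.0°.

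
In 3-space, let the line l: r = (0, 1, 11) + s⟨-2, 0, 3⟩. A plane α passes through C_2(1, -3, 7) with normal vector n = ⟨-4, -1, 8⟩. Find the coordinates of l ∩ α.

(2, 1, 8)

α: n·r = n·C_2 gives -4x - y + 8z = 55.
Substitute r = (0, 1, 11) + t(-2, 0, 3) into the plane: 87 + 32t = 55, so t = -1.
Intersection: (0, 1, 11) + (-1)·(-2, 0, 3) = (2, 1, 8).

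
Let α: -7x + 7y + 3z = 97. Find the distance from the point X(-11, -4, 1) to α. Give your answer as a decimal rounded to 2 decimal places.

n·X − d = (-7)·(-11) + (7)·(-4) + (3)·(1) − 97 = -45; |n| = √107.
Distance = |-45| / √107 = 45/√107 ≈ 4.35.

4.35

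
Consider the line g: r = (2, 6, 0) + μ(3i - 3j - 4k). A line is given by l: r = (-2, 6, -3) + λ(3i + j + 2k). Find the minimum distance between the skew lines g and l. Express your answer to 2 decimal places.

Common perpendicular direction n = (3, -3, -4) × (3, 1, 2) = (-2, -18, 12).
With w = (-2, 6, -3) − (2, 6, 0) = (-4, 0, -3), w · n = -28.
Distance = |w · n| / |n| = |-28| / √472 ≈ 1.29.

1.29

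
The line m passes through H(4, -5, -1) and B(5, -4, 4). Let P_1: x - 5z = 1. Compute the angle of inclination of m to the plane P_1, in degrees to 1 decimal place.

64.9

A direction vector for m is B − H = (1, 1, 5).
sin θ = |n·v| / (|n||v|) = |-24| / (√26 · √27) = 0.90582.
θ ≈ 64.9°.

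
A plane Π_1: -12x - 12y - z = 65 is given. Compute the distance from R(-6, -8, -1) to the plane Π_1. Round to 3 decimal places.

n·R − d = (-12)·(-6) + (-12)·(-8) + (-1)·(-1) − 65 = 104; |n| = √289.
Distance = |104| / √289 = 104/√289 ≈ 6.118.

6.118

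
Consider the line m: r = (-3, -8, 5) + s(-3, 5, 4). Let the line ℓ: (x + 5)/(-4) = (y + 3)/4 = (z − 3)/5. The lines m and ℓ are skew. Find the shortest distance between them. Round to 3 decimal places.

3.228

ℓ has direction (-4, 4, 5) through (-5, -3, 3).
Common perpendicular direction n = (-3, 5, 4) × (-4, 4, 5) = (9, -1, 8).
With w = (-5, -3, 3) − (-3, -8, 5) = (-2, 5, -2), w · n = -39.
Distance = |w · n| / |n| = |-39| / √146 ≈ 3.228.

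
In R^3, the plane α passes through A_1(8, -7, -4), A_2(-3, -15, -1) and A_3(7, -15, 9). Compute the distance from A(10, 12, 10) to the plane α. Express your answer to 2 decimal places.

A_1A_2 = (-11, -8, 3), A_1A_3 = (-1, -8, 13); a normal to α is A_1A_2 × A_1A_3 = (-80, 140, 80).
Using A_1: α has equation -80x + 140y + 80z = -1940.
n·A − d = (-80)·(10) + (140)·(12) + (80)·(10) − (-1940) = 3620; |n| = √32400.
Distance = |3620| / √32400 = 3620/√32400 ≈ 20.11.

20.11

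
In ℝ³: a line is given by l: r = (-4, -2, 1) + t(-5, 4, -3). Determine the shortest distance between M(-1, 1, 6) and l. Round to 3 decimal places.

6.043

Taking (-4, -2, 1) on l with direction v = (-5, 4, -3): w = M − (-4, -2, 1) = (3, 3, 5), and w × v = (-29, -16, 27).
Distance = |w × v| / |v| = √1826 / √50 ≈ 6.043.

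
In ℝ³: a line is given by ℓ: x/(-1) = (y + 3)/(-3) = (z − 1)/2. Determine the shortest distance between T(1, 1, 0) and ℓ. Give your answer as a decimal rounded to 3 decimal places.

ℓ has direction (-1, -3, 2) through (0, -3, 1).
Taking (0, -3, 1) on ℓ with direction v = (-1, -3, 2): w = T − (0, -3, 1) = (1, 4, -1), and w × v = (5, -1, 1).
Distance = |w × v| / |v| = √27 / √14 ≈ 1.389.

1.389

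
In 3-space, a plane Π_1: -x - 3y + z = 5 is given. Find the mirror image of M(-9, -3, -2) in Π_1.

(-7, 3, -4)

λ = (n·M − d)/|n|² = (16 − 5)/11 = 1.
Reflection = M − 2λn = (-9, -3, -2) − 2·(-1, -3, 1) = (-7, 3, -4).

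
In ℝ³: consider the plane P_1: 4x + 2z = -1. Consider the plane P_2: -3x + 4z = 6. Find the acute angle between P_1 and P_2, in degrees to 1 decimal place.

79.7

cos θ = |n₁·n₂| / (|n₁||n₂|) = |-4| / (√20 · √25).
θ = arccos(0.17889) ≈ 79.7°.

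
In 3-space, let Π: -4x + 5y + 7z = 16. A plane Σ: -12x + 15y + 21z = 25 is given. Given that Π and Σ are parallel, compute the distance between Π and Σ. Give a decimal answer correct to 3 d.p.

0.808

Rescale Σ by 1/3: -4x + 5y + 7z = 25/3. Then distance = |16 − (25/3)| / √90 ≈ 0.808.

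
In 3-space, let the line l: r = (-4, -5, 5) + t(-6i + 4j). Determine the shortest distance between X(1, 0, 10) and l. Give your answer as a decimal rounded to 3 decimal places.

Taking (-4, -5, 5) on l with direction v = (-6, 4, 0): w = X − (-4, -5, 5) = (5, 5, 5), and w × v = (-20, -30, 50).
Distance = |w × v| / |v| = √3800 / √52 ≈ 8.549.

8.549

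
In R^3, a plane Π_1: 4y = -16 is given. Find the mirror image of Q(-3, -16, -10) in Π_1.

(-3, 8, -10)

λ = (n·Q − d)/|n|² = (-64 − (-16))/16 = -3.
Reflection = Q − 2λn = (-3, -16, -10) − (-6)·(0, 4, 0) = (-3, 8, -10).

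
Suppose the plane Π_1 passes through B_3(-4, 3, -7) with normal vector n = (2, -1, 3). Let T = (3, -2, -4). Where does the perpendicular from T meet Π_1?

Π_1: n·r = n·B_3 gives 2x - y + 3z = -32.
Foot = T − λn with λ = (n·T − d)/|n|² = (-4 − (-32))/14 = 2.
Foot = (3, -2, -4) − 2·(2, -1, 3) = (-1, 0, -10).

(-1, 0, -10)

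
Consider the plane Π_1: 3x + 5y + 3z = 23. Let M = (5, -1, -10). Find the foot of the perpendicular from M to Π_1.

(8, 4, -7)

Foot = M − λn with λ = (n·M − d)/|n|² = (-20 − 23)/43 = -1.
Foot = (5, -1, -10) − (-1)·(3, 5, 3) = (8, 4, -7).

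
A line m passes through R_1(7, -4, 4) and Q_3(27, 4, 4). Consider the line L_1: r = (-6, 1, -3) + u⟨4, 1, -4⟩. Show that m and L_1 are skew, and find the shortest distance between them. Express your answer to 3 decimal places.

A direction vector for m is Q_3 − R_1 = (20, 8, 0).
Common perpendicular direction n = (20, 8, 0) × (4, 1, -4) = (-32, 80, -12).
With w = (-6, 1, -3) − (7, -4, 4) = (-13, 5, -7), w · n = 900.
Since n ≠ 0 the lines are not parallel, and w · n = 900 ≠ 0 so they do not intersect; hence they are skew.
Distance = |w · n| / |n| = |900| / √7568 ≈ 10.346.

10.346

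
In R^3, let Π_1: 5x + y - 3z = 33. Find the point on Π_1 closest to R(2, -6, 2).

Foot = R − λn with λ = (n·R − d)/|n|² = (-2 − 33)/35 = -1.
Foot = (2, -6, 2) − (-1)·(5, 1, -3) = (7, -5, -1).

(7, -5, -1)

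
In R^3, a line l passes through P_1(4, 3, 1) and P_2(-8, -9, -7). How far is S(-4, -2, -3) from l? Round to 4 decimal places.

2.1426

A direction vector for l is P_2 − P_1 = (-12, -12, -8).
Taking (4, 3, 1) on l with direction v = (-12, -12, -8): w = S − (4, 3, 1) = (-8, -5, -4), and w × v = (-8, -16, 36).
Distance = |w × v| / |v| = √1616 / √352 ≈ 2.1426.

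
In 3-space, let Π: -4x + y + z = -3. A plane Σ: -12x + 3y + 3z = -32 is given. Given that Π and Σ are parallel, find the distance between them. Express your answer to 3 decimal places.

Rescale Σ by 1/3: -4x + y + z = -32/3. Then distance = |-3 − (-32/3)| / √18 ≈ 1.807.

1.807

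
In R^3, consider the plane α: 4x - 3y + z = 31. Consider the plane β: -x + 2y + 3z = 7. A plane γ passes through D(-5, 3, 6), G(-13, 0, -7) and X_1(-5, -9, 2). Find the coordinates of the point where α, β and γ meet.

DG = (-8, -3, -13), DX_1 = (0, -12, -4); a normal to γ is DG × DX_1 = (-144, -32, 96).
Using D: γ has equation -144x - 32y + 96z = 1200.
Solving the 3×3 linear system 4x - 3y + z = 31, -x + 2y + 3z = 7, -144x - 32y + 96z = 1200 (e.g. by elimination or Cramer's rule, determinant = 2480) gives (-1, -9, 8).

(-1, -9, 8)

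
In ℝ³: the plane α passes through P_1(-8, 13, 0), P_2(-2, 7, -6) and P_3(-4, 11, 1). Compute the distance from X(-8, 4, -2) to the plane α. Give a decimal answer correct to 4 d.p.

P_1P_2 = (6, -6, -6), P_1P_3 = (4, -2, 1); a normal to α is P_1P_2 × P_1P_3 = (-18, -30, 12).
Using P_1: α has equation -18x - 30y + 12z = -246.
n·X − d = (-18)·(-8) + (-30)·(4) + (12)·(-2) − (-246) = 246; |n| = √1368.
Distance = |246| / √1368 = 246/√1368 ≈ 6.6511.

6.6511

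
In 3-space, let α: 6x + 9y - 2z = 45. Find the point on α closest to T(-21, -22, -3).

(-3, 5, -9)

Foot = T − λn with λ = (n·T − d)/|n|² = (-318 − 45)/121 = -3.
Foot = (-21, -22, -3) − (-3)·(6, 9, -2) = (-3, 5, -9).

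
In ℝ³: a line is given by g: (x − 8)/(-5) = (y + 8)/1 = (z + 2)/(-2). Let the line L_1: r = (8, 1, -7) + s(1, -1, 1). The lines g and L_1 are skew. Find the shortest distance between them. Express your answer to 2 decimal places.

1.37

g has direction (-5, 1, -2) through (8, -8, -2).
Common perpendicular direction n = (-5, 1, -2) × (1, -1, 1) = (-1, 3, 4).
With w = (8, 1, -7) − (8, -8, -2) = (0, 9, -5), w · n = 7.
Distance = |w · n| / |n| = |7| / √26 ≈ 1.37.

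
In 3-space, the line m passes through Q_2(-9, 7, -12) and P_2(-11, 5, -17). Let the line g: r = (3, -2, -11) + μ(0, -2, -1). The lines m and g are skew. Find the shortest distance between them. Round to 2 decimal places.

A direction vector for m is P_2 − Q_2 = (-2, -2, -5).
Common perpendicular direction n = (-2, -2, -5) × (0, -2, -1) = (-8, -2, 4).
With w = (3, -2, -11) − (-9, 7, -12) = (12, -9, 1), w · n = -74.
Distance = |w · n| / |n| = |-74| / √84 ≈ 8.07.

8.07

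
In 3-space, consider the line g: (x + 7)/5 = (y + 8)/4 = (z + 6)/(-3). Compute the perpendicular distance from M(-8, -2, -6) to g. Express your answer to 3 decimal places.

g has direction (5, 4, -3) through (-7, -8, -6).
Taking (-7, -8, -6) on g with direction v = (5, 4, -3): w = M − (-7, -8, -6) = (-1, 6, 0), and w × v = (-18, -3, -34).
Distance = |w × v| / |v| = √1489 / √50 ≈ 5.457.

5.457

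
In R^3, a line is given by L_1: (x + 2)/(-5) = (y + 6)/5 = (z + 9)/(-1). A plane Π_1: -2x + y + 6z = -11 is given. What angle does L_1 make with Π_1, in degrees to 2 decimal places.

11.35

L_1 has direction (-5, 5, -1) through (-2, -6, -9).
sin θ = |n·v| / (|n||v|) = |9| / (√41 · √51) = 0.19682.
θ ≈ 11.35°.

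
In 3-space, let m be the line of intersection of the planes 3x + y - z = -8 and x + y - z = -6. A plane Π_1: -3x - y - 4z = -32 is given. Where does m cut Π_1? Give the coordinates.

(-1, 3, 8)

Direction of m: (3, 1, -1) × (1, 1, -1) = (0, 2, 2).
A point on m: solving the two plane equations with y = 11 gives (-1, 11, 16).
Substitute r = (-1, 11, 16) + t(0, 2, 2) into the plane: -72 + (-10)t = -32, so t = -4.
Intersection: (-1, 11, 16) + (-4)·(0, 2, 2) = (-1, 3, 8).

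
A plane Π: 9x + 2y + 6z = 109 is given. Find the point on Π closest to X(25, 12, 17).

(7, 8, 5)

Foot = X − λn with λ = (n·X − d)/|n|² = (351 − 109)/121 = 2.
Foot = (25, 12, 17) − 2·(9, 2, 6) = (7, 8, 5).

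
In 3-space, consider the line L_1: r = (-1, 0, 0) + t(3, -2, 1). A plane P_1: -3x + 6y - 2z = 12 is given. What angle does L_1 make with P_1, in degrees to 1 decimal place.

sin θ = |n·v| / (|n||v|) = |-23| / (√49 · √14) = 0.87814.
θ ≈ 61.4°.

61.4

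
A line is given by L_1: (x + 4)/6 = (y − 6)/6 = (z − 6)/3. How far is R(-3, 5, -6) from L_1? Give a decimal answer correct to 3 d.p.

11.402

L_1 has direction (6, 6, 3) through (-4, 6, 6).
Taking (-4, 6, 6) on L_1 with direction v = (6, 6, 3): w = R − (-4, 6, 6) = (1, -1, -12), and w × v = (69, -75, 12).
Distance = |w × v| / |v| = √10530 / √81 ≈ 11.402.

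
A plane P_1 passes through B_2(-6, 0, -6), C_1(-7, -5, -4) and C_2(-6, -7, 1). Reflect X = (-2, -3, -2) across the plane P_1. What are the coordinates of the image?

B_2C_1 = (-1, -5, 2), B_2C_2 = (0, -7, 7); a normal to P_1 is B_2C_1 × B_2C_2 = (-21, 7, 7).
Using B_2: P_1 has equation -21x + 7y + 7z = 84.
λ = (n·X − d)/|n|² = (7 − 84)/539 = -1/7.
Reflection = X − 2λn = (-2, -3, -2) − (-2/7)·(-21, 7, 7) = (-8, -1, 0).

(-8, -1, 0)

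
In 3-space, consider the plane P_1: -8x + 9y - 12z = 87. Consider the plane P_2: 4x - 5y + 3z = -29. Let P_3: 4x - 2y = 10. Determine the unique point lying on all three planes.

(6, 7, -6)

Solving the 3×3 linear system -8x + 9y - 12z = 87, 4x - 5y + 3z = -29, 4x - 2y = 10 (e.g. by elimination or Cramer's rule, determinant = -84) gives (6, 7, -6).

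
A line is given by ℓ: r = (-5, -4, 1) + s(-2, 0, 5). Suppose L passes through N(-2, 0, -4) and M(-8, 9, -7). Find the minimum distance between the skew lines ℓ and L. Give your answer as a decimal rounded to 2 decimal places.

3.13

A direction vector for L is M − N = (-6, 9, -3).
Common perpendicular direction n = (-2, 0, 5) × (-6, 9, -3) = (-45, -36, -18).
With w = (-2, 0, -4) − (-5, -4, 1) = (3, 4, -5), w · n = -189.
Distance = |w · n| / |n| = |-189| / √3645 ≈ 3.13.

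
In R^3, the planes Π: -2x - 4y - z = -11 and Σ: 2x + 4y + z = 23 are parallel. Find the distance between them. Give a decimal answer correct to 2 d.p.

Rescale Σ by 1/(-1): -2x - 4y - z = -23. Then distance = |-11 − (-23)| / √21 ≈ 2.62.

2.62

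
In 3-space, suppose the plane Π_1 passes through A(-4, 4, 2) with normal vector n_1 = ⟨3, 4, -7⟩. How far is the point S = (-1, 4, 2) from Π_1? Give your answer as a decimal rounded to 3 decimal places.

Π_1: n_1·r = n_1·A gives 3x + 4y - 7z = -10.
n·S − d = (3)·(-1) + (4)·(4) + (-7)·(2) − (-10) = 9; |n| = √74.
Distance = |9| / √74 = 9/√74 ≈ 1.046.

1.046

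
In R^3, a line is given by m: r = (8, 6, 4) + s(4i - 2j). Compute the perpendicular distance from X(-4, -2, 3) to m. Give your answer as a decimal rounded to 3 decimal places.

12.562

Taking (8, 6, 4) on m with direction v = (4, -2, 0): w = X − (8, 6, 4) = (-12, -8, -1), and w × v = (-2, -4, 56).
Distance = |w × v| / |v| = √3156 / √20 ≈ 12.562.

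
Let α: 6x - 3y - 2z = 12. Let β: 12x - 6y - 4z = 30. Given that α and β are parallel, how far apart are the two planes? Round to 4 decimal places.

Rescale β by 1/2: 6x - 3y - 2z = 15. Then distance = |12 − 15| / √49 ≈ 0.4286.

0.4286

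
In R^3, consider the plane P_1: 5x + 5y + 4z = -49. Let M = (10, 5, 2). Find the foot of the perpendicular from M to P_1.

(0, -5, -6)

Foot = M − λn with λ = (n·M − d)/|n|² = (83 − (-49))/66 = 2.
Foot = (10, 5, 2) − 2·(5, 5, 4) = (0, -5, -6).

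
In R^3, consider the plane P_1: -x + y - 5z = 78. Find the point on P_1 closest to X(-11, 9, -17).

Foot = X − λn with λ = (n·X − d)/|n|² = (105 − 78)/27 = 1.
Foot = (-11, 9, -17) − 1·(-1, 1, -5) = (-10, 8, -12).

(-10, 8, -12)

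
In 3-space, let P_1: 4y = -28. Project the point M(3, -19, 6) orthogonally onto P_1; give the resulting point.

Foot = M − λn with λ = (n·M − d)/|n|² = (-76 − (-28))/16 = -3.
Foot = (3, -19, 6) − (-3)·(0, 4, 0) = (3, -7, 6).

(3, -7, 6)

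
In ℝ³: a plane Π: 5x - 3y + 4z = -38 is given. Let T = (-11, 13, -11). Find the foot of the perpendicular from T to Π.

Foot = T − λn with λ = (n·T − d)/|n|² = (-138 − (-38))/50 = -2.
Foot = (-11, 13, -11) − (-2)·(5, -3, 4) = (-1, 7, -3).

(-1, 7, -3)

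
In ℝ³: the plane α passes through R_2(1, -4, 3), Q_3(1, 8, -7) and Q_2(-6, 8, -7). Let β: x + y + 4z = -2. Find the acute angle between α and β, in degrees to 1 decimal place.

R_2Q_3 = (0, 12, -10), R_2Q_2 = (-7, 12, -10); a normal to α is R_2Q_3 × R_2Q_2 = (0, 70, 84).
Using R_2: α has equation 70y + 84z = -28.
cos θ = |n₁·n₂| / (|n₁||n₂|) = |406| / (√11956 · √18).
θ = arccos(0.87518) ≈ 28.9°.

28.9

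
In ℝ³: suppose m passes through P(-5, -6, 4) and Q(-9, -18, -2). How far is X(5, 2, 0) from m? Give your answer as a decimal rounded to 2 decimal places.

10.77

A direction vector for m is Q − P = (-4, -12, -6).
Taking (-5, -6, 4) on m with direction v = (-4, -12, -6): w = X − (-5, -6, 4) = (10, 8, -4), and w × v = (-96, 76, -88).
Distance = |w × v| / |v| = √22736 / √196 ≈ 10.77.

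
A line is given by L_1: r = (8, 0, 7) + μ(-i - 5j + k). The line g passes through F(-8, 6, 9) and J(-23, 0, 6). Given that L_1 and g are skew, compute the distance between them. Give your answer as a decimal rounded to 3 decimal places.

A direction vector for g is J − F = (-15, -6, -3).
Common perpendicular direction n = (-1, -5, 1) × (-15, -6, -3) = (21, -18, -69).
With w = (-8, 6, 9) − (8, 0, 7) = (-16, 6, 2), w · n = -582.
Distance = |w · n| / |n| = |-582| / √5526 ≈ 7.829.

7.829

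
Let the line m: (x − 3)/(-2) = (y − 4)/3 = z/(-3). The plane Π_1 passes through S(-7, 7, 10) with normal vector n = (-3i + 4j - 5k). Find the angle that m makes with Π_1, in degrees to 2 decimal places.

84.26

m has direction (-2, 3, -3) through (3, 4, 0).
Π_1: n·r = n·S gives -3x + 4y - 5z = -1.
sin θ = |n·v| / (|n||v|) = |33| / (√50 · √22) = 0.99499.
θ ≈ 84.26°.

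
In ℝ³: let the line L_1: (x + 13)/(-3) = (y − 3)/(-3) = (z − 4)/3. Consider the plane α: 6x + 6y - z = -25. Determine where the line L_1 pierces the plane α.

L_1 has direction (-3, -3, 3) through (-13, 3, 4).
Substitute r = (-13, 3, 4) + t(-3, -3, 3) into the plane: -64 + (-39)t = -25, so t = -1.
Intersection: (-13, 3, 4) + (-1)·(-3, -3, 3) = (-10, 6, 1).

(-10, 6, 1)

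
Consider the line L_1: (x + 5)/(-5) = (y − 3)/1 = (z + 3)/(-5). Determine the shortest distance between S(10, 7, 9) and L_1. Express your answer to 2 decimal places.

6.96

L_1 has direction (-5, 1, -5) through (-5, 3, -3).
Taking (-5, 3, -3) on L_1 with direction v = (-5, 1, -5): w = S − (-5, 3, -3) = (15, 4, 12), and w × v = (-32, 15, 35).
Distance = |w × v| / |v| = √2474 / √51 ≈ 6.96.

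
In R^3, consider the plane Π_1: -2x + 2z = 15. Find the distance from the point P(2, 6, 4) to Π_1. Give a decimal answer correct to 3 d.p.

3.889

n·P − d = (-2)·(2) + (0)·(6) + (2)·(4) − 15 = -11; |n| = √8.
Distance = |-11| / √8 = 11/√8 ≈ 3.889.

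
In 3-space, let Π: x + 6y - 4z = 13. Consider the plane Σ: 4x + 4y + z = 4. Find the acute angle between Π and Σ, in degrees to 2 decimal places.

cos θ = |n₁·n₂| / (|n₁||n₂|) = |24| / (√53 · √33).
θ = arccos(0.57387) ≈ 54.98°.

54.98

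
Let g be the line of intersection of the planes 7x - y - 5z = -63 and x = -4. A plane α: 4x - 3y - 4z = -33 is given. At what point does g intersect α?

(-4, -5, 8)

Direction of g: (7, -1, -5) × (1, 0, 0) = (0, -5, 1).
A point on g: solving the two plane equations with y = -10 gives (-4, -10, 9).
Substitute r = (-4, -10, 9) + t(0, -5, 1) into the plane: -22 + 11t = -33, so t = -1.
Intersection: (-4, -10, 9) + (-1)·(0, -5, 1) = (-4, -5, 8).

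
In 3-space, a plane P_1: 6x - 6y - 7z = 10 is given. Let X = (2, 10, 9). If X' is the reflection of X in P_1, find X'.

(14, -2, -5)

λ = (n·X − d)/|n|² = (-111 − 10)/121 = -1.
Reflection = X − 2λn = (2, 10, 9) − (-2)·(6, -6, -7) = (14, -2, -5).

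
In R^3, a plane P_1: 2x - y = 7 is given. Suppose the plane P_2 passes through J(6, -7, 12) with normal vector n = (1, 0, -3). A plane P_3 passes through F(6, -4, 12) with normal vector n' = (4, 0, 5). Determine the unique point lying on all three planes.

P_2: n·r = n·J gives x - 3z = -30.
P_3: n'·r = n'·F gives 4x + 5z = 84.
Solving the 3×3 linear system 2x - y = 7, x - 3z = -30, 4x + 5z = 84 (e.g. by elimination or Cramer's rule, determinant = 17) gives (6, 5, 12).

(6, 5, 12)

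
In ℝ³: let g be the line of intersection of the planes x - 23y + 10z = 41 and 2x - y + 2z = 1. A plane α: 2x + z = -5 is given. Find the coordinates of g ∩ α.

Direction of g: (1, -23, 10) × (2, -1, 2) = (-36, 18, 45).
A point on g: solving the two plane equations with x = -22 gives (-22, 9, 27).
Substitute r = (-22, 9, 27) + t(-36, 18, 45) into the plane: -17 + (-27)t = -5, so t = -4/9.
Intersection: (-22, 9, 27) + (-4/9)·(-36, 18, 45) = (-6, 1, 7).

(-6, 1, 7)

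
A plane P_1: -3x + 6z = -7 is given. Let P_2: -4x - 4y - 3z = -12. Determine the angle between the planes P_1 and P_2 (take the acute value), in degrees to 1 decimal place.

cos θ = |n₁·n₂| / (|n₁||n₂|) = |-6| / (√45 · √41).
θ = arccos(0.13969) ≈ 82.0°.

82.0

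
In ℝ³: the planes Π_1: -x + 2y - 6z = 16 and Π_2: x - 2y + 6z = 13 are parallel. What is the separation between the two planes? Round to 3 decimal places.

Rescale Π_2 by 1/(-1): -x + 2y - 6z = -13. Then distance = |16 − (-13)| / √41 ≈ 4.529.

4.529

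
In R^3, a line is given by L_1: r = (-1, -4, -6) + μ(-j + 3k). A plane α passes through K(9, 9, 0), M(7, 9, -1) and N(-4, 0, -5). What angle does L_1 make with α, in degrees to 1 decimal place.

52.4

KM = (-2, 0, -1), KN = (-13, -9, -5); a normal to α is KM × KN = (-9, 3, 18).
Using K: α has equation -9x + 3y + 18z = -54.
sin θ = |n·v| / (|n||v|) = |51| / (√414 · √10) = 0.79263.
θ ≈ 52.4°.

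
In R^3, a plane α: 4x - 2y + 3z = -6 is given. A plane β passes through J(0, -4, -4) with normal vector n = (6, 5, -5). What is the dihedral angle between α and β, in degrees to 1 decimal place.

88.9

β: n·r = n·J gives 6x + 5y - 5z = 0.
cos θ = |n₁·n₂| / (|n₁||n₂|) = |-1| / (√29 · √86).
θ = arccos(0.02002) ≈ 88.9°.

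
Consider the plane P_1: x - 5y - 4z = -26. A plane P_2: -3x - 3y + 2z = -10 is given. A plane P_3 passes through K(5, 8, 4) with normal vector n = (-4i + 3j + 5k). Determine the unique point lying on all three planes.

P_3: n·r = n·K gives -4x + 3y + 5z = 24.
Solving the 3×3 linear system x - 5y - 4z = -26, -3x - 3y + 2z = -10, -4x + 3y + 5z = 24 (e.g. by elimination or Cramer's rule, determinant = 28) gives (-4, 6, -2).

(-4, 6, -2)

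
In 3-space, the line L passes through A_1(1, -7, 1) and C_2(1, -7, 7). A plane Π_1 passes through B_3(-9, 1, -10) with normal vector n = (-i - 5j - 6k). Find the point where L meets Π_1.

A direction vector for L is C_2 − A_1 = (0, 0, 6).
Π_1: n·r = n·B_3 gives -x - 5y - 6z = 64.
Substitute r = (1, -7, 1) + t(0, 0, 6) into the plane: 28 + (-36)t = 64, so t = -1.
Intersection: (1, -7, 1) + (-1)·(0, 0, 6) = (1, -7, -5).

(1, -7, -5)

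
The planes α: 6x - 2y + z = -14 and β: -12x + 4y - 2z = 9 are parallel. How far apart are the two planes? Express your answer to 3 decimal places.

Rescale β by 1/(-2): 6x - 2y + z = -9/2. Then distance = |-14 − (-9/2)| / √41 ≈ 1.484.

1.484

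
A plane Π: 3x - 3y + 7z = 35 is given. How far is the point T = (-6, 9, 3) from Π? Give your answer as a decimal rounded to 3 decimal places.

7.208

n·T − d = (3)·(-6) + (-3)·(9) + (7)·(3) − 35 = -59; |n| = √67.
Distance = |-59| / √67 = 59/√67 ≈ 7.208.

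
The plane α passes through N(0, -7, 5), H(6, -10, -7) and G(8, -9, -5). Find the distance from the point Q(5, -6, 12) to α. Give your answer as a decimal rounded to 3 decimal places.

NH = (6, -3, -12), NG = (8, -2, -10); a normal to α is NH × NG = (6, -36, 12).
Using N: α has equation 6x - 36y + 12z = 312.
n·Q − d = (6)·(5) + (-36)·(-6) + (12)·(12) − 312 = 78; |n| = √1476.
Distance = |78| / √1476 = 78/√1476 ≈ 2.030.

2.030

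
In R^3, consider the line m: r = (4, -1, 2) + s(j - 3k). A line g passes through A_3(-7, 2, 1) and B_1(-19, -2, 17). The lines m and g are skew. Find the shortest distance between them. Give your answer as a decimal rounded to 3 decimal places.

A direction vector for g is B_1 − A_3 = (-12, -4, 16).
Common perpendicular direction n = (0, 1, -3) × (-12, -4, 16) = (4, 36, 12).
With w = (-7, 2, 1) − (4, -1, 2) = (-11, 3, -1), w · n = 52.
Distance = |w · n| / |n| = |52| / √1456 ≈ 1.363.

1.363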